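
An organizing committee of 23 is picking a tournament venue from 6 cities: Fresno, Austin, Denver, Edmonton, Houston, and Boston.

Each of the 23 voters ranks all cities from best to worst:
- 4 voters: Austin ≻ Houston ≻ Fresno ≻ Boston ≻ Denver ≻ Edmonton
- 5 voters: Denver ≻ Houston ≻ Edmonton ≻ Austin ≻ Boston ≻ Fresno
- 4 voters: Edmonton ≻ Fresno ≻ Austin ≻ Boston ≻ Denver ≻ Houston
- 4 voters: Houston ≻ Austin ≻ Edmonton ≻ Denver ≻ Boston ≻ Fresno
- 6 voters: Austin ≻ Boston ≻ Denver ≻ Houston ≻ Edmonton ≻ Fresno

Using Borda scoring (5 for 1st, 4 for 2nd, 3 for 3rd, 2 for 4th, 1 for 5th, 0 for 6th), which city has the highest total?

Austin

Fresno: 4×3 + 5×0 + 4×4 + 4×0 + 6×0 = 28
Austin: 4×5 + 5×2 + 4×3 + 4×4 + 6×5 = 88
Denver: 4×1 + 5×5 + 4×1 + 4×2 + 6×3 = 59
Edmonton: 4×0 + 5×3 + 4×5 + 4×3 + 6×1 = 53
Houston: 4×4 + 5×4 + 4×0 + 4×5 + 6×2 = 68
Boston: 4×2 + 5×1 + 4×2 + 4×1 + 6×4 = 49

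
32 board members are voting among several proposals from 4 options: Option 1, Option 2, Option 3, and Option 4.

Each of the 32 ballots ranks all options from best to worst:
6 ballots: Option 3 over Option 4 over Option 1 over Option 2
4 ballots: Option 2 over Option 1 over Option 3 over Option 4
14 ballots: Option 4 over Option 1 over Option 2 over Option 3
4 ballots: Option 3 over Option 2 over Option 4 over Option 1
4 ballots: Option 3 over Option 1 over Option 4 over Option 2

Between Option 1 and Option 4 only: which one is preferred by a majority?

Option 4

Option 1 is ranked above Option 4 on 8 ballots; Option 4 above Option 1 on 24.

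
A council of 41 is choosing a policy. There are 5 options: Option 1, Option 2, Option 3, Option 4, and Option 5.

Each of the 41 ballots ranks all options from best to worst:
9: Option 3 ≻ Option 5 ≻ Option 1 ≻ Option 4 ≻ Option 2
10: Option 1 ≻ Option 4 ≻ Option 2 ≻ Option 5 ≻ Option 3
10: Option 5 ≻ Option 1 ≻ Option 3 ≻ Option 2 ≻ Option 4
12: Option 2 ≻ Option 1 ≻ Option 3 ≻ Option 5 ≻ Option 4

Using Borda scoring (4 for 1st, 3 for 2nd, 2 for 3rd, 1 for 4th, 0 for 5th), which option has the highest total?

Option 1

Option 1: 9×2 + 10×4 + 10×3 + 12×3 = 124
Option 2: 9×0 + 10×2 + 10×1 + 12×4 = 78
Option 3: 9×4 + 10×0 + 10×2 + 12×2 = 80
Option 4: 9×1 + 10×3 + 10×0 + 12×0 = 39
Option 5: 9×3 + 10×1 + 10×4 + 12×1 = 89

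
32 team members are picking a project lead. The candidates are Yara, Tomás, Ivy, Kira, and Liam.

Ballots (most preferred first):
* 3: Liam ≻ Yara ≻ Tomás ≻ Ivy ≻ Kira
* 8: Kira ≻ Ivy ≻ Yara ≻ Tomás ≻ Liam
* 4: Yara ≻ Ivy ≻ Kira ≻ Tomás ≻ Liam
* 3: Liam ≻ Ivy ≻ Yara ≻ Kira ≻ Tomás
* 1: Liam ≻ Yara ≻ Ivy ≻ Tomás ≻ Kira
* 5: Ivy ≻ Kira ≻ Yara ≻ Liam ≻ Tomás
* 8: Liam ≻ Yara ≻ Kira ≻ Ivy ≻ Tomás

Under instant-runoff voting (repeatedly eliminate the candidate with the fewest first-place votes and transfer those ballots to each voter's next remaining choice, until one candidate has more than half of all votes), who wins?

Ivy

Round 1: Yara 4, Tomás 0, Ivy 5, Kira 8, Liam 15. Tomás eliminated.
Round 2: Yara 4, Ivy 5, Kira 8, Liam 15. Yara eliminated.
Round 3: Ivy 9, Kira 8, Liam 15. Kira eliminated.
Round 4: Ivy 17, Liam 15. Ivy has a majority (≥17).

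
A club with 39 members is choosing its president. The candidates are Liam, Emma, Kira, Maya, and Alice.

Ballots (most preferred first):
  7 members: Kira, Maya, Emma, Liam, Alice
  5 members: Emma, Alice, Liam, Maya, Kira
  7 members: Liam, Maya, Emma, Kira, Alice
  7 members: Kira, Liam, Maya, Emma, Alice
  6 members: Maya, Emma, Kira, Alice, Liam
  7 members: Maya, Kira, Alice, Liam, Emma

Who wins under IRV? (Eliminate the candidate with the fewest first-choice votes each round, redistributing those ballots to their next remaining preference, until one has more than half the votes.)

Round 1: Liam 7, Emma 5, Kira 14, Maya 13, Alice 0. Alice eliminated.
Round 2: Liam 7, Emma 5, Kira 14, Maya 13. Emma eliminated.
Round 3: Liam 12, Kira 14, Maya 13. Liam eliminated.
Round 4: Kira 14, Maya 25. Maya has a majority (≥20).

Maya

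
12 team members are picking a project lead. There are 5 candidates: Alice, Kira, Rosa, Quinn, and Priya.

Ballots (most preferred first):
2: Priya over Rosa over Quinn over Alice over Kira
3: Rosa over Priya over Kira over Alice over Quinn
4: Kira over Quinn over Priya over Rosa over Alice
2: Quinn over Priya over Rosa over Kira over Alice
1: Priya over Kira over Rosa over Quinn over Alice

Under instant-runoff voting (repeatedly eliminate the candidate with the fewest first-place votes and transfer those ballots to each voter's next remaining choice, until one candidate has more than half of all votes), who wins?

Round 1: Alice 0, Kira 4, Rosa 3, Quinn 2, Priya 3. Alice eliminated.
Round 2: Kira 4, Rosa 3, Quinn 2, Priya 3. Quinn eliminated.
Round 3: Kira 4, Rosa 3, Priya 5. Rosa eliminated.
Round 4: Kira 4, Priya 8. Priya has a majority (≥7).

Priya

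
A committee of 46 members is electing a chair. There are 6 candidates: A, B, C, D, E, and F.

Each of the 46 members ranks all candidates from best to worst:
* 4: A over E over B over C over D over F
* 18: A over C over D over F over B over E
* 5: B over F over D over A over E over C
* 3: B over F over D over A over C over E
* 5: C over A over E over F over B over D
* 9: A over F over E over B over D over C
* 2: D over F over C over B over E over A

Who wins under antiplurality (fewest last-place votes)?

B

Last-place votes: A 2, B 0, C 14, D 5, E 21, F 4.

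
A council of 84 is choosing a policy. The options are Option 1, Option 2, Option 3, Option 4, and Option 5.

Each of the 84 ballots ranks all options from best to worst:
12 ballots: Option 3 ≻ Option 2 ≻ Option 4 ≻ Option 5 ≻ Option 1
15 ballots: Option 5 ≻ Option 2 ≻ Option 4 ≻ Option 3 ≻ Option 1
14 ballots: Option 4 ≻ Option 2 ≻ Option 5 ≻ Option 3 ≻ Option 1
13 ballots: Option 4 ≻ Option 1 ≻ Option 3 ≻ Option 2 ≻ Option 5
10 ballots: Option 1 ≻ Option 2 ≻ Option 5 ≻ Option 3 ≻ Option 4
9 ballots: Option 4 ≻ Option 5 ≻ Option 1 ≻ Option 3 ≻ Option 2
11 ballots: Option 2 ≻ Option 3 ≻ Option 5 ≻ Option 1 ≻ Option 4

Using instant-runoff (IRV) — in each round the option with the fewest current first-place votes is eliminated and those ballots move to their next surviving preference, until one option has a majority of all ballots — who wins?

Option 2

Round 1: Option 1 10, Option 2 11, Option 3 12, Option 4 36, Option 5 15. Option 1 eliminated.
Round 2: Option 2 21, Option 3 12, Option 4 36, Option 5 15. Option 3 eliminated.
Round 3: Option 2 33, Option 4 36, Option 5 15. Option 5 eliminated.
Round 4: Option 2 48, Option 4 36. Option 2 has a majority (≥43).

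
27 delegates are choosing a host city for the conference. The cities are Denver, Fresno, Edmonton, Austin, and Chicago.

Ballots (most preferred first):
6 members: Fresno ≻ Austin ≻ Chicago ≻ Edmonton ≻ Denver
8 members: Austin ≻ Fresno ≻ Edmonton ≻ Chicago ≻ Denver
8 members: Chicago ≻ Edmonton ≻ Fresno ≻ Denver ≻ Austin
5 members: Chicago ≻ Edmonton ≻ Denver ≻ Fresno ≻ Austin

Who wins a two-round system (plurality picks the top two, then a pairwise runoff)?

Round 1 first-place votes: Denver 0, Fresno 6, Edmonton 0, Austin 8, Chicago 13. Chicago and Austin advance.
Runoff: Chicago is ranked above Austin on 13 ballots, Austin above Chicago on 14.

Austin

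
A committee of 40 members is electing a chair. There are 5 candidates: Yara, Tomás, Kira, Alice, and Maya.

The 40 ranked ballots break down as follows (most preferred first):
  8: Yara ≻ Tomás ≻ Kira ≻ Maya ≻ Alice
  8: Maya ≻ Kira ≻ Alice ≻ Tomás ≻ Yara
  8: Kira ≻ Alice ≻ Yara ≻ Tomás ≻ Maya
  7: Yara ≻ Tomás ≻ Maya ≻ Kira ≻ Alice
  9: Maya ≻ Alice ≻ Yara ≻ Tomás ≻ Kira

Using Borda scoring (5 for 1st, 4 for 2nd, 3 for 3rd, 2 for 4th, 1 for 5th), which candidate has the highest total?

Yara

Yara: 8×5 + 8×1 + 8×3 + 7×5 + 9×3 = 134
Tomás: 8×4 + 8×2 + 8×2 + 7×4 + 9×2 = 110
Kira: 8×3 + 8×4 + 8×5 + 7×2 + 9×1 = 119
Alice: 8×1 + 8×3 + 8×4 + 7×1 + 9×4 = 107
Maya: 8×2 + 8×5 + 8×1 + 7×3 + 9×5 = 130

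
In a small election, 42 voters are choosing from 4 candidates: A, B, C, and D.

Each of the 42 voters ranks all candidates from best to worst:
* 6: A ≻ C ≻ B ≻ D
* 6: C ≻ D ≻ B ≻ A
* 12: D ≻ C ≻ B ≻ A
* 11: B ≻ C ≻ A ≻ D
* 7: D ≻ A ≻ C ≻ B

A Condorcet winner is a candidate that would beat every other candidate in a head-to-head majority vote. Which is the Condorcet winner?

C vs A: 29–13
C vs B: 31–11
C vs D: 23–19
C beats every other candidate.

C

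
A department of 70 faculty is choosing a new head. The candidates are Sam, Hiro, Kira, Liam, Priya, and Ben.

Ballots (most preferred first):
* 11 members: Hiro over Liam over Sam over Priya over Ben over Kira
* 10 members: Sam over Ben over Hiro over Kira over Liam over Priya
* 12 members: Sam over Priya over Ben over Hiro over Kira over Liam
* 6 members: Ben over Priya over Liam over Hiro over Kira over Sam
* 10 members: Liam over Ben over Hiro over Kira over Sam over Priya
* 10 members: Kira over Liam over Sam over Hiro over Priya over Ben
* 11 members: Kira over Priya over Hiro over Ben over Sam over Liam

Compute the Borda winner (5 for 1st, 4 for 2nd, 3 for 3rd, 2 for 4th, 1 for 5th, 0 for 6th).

Hiro

Sam: 11×3 + 10×5 + 12×5 + 6×0 + 10×1 + 10×3 + 11×1 = 194
Hiro: 11×5 + 10×3 + 12×2 + 6×2 + 10×3 + 10×2 + 11×3 = 204
Kira: 11×0 + 10×2 + 12×1 + 6×1 + 10×2 + 10×5 + 11×5 = 163
Liam: 11×4 + 10×1 + 12×0 + 6×3 + 10×5 + 10×4 + 11×0 = 162
Priya: 11×2 + 10×0 + 12×4 + 6×4 + 10×0 + 10×1 + 11×4 = 148
Ben: 11×1 + 10×4 + 12×3 + 6×5 + 10×4 + 10×0 + 11×2 = 179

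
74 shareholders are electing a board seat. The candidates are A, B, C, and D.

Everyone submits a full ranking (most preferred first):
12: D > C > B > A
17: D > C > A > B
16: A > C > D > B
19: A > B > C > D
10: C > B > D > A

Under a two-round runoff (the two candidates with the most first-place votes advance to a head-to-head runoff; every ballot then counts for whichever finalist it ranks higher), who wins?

Round 1 first-place votes: A 35, B 0, C 10, D 29. A and D advance.
Runoff: A is ranked above D on 35 ballots, D above A on 39.

D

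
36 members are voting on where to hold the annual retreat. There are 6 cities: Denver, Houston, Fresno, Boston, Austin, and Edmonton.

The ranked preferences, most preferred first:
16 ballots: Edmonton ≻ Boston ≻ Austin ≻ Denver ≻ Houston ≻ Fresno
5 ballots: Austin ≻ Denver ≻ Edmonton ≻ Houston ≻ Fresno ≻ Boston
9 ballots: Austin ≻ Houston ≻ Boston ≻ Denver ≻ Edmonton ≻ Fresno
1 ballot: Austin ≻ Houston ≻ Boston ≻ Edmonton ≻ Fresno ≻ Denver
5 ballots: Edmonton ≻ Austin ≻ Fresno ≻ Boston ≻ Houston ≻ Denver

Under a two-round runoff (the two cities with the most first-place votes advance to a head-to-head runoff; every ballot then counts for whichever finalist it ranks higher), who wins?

Edmonton

Round 1 first-place votes: Denver 0, Houston 0, Fresno 0, Boston 0, Austin 15, Edmonton 21. Edmonton and Austin advance.
Runoff: Edmonton is ranked above Austin on 21 ballots, Austin above Edmonton on 15.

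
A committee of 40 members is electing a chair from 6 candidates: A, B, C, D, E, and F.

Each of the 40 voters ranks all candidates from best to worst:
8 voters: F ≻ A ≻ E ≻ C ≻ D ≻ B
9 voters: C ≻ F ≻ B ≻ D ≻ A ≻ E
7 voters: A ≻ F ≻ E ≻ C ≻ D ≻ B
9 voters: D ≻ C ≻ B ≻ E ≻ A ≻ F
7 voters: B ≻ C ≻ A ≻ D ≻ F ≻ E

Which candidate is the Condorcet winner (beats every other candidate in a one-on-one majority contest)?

C

C vs A: 25–15
C vs B: 33–7
C vs D: 31–9
C vs E: 25–15
C vs F: 25–15
C beats every other candidate.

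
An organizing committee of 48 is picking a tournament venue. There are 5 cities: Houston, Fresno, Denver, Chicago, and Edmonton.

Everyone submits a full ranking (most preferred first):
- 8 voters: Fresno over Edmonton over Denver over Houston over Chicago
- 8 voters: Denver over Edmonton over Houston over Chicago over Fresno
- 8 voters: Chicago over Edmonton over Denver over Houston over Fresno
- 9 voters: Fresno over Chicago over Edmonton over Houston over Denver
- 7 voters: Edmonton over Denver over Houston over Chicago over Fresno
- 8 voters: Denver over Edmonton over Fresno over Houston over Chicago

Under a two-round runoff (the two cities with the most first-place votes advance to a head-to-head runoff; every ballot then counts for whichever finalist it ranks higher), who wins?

Denver

Round 1 first-place votes: Houston 0, Fresno 17, Denver 16, Chicago 8, Edmonton 7. Fresno and Denver advance.
Runoff: Fresno is ranked above Denver on 17 ballots, Denver above Fresno on 31.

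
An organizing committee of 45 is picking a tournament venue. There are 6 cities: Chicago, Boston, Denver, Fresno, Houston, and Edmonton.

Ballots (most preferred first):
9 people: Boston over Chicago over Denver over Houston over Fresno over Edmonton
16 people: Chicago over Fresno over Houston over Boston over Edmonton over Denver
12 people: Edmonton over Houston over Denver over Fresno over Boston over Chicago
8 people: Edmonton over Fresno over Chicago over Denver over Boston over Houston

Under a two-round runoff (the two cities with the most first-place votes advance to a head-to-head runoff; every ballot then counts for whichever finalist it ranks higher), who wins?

Chicago

Round 1 first-place votes: Chicago 16, Boston 9, Denver 0, Fresno 0, Houston 0, Edmonton 20. Edmonton and Chicago advance.
Runoff: Edmonton is ranked above Chicago on 20 ballots, Chicago above Edmonton on 25.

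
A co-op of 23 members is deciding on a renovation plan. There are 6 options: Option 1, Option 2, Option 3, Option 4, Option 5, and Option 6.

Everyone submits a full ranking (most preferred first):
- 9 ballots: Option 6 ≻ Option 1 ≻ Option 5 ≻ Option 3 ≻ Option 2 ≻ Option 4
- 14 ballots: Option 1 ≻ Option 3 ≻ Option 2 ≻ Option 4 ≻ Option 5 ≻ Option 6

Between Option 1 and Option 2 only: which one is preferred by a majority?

Option 1

Option 1 is ranked above Option 2 on 23 ballots; Option 2 above Option 1 on 0.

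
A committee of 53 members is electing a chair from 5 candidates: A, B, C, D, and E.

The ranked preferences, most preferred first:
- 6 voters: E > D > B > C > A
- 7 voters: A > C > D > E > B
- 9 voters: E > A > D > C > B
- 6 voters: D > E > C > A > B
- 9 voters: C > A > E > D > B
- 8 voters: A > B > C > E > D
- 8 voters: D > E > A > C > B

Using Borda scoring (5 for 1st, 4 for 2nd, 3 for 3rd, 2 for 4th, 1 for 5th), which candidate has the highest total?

A: 6×1 + 7×5 + 9×4 + 6×2 + 9×4 + 8×5 + 8×3 = 189
B: 6×3 + 7×1 + 9×1 + 6×1 + 9×1 + 8×4 + 8×1 = 89
C: 6×2 + 7×4 + 9×2 + 6×3 + 9×5 + 8×3 + 8×2 = 161
D: 6×4 + 7×3 + 9×3 + 6×5 + 9×2 + 8×1 + 8×5 = 168
E: 6×5 + 7×2 + 9×5 + 6×4 + 9×3 + 8×2 + 8×4 = 188

A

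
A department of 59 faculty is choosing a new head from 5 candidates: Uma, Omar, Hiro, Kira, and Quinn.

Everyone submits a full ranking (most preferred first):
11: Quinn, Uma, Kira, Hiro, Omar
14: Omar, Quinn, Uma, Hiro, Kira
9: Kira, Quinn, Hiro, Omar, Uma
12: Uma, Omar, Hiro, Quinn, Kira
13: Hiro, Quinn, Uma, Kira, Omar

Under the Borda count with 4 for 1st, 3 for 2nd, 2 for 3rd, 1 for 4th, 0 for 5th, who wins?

Quinn

Uma: 11×3 + 14×2 + 9×0 + 12×4 + 13×2 = 135
Omar: 11×0 + 14×4 + 9×1 + 12×3 + 13×0 = 101
Hiro: 11×1 + 14×1 + 9×2 + 12×2 + 13×4 = 119
Kira: 11×2 + 14×0 + 9×4 + 12×0 + 13×1 = 71
Quinn: 11×4 + 14×3 + 9×3 + 12×1 + 13×3 = 164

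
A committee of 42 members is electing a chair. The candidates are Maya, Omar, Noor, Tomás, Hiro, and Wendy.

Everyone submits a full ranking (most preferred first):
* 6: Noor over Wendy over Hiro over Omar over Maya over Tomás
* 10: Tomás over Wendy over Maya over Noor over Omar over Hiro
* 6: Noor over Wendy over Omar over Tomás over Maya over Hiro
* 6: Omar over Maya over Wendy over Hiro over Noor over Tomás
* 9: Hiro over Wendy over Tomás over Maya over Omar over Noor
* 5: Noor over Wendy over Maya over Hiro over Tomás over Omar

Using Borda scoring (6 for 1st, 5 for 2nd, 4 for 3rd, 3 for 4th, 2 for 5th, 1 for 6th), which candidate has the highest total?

Wendy

Maya: 6×2 + 10×4 + 6×2 + 6×5 + 9×3 + 5×4 = 141
Omar: 6×3 + 10×2 + 6×4 + 6×6 + 9×2 + 5×1 = 121
Noor: 6×6 + 10×3 + 6×6 + 6×2 + 9×1 + 5×6 = 153
Tomás: 6×1 + 10×6 + 6×3 + 6×1 + 9×4 + 5×2 = 136
Hiro: 6×4 + 10×1 + 6×1 + 6×3 + 9×6 + 5×3 = 127
Wendy: 6×5 + 10×5 + 6×5 + 6×4 + 9×5 + 5×5 = 204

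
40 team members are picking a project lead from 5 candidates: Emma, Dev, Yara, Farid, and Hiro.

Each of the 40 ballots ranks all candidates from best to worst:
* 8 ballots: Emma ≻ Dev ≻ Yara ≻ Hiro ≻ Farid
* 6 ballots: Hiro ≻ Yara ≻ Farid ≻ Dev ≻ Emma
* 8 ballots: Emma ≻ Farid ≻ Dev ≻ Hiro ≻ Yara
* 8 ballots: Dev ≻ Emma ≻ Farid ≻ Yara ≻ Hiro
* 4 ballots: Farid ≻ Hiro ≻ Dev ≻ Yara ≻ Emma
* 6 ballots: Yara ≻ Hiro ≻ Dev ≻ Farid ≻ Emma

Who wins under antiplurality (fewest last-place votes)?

Dev

Last-place votes: Emma 16, Dev 0, Yara 8, Farid 8, Hiro 8.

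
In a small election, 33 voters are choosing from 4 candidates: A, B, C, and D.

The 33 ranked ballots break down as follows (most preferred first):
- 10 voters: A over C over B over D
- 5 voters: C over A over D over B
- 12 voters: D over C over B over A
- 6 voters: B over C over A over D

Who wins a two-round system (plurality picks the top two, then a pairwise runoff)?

Round 1 first-place votes: A 10, B 6, C 5, D 12. D and A advance.
Runoff: D is ranked above A on 12 ballots, A above D on 21.

A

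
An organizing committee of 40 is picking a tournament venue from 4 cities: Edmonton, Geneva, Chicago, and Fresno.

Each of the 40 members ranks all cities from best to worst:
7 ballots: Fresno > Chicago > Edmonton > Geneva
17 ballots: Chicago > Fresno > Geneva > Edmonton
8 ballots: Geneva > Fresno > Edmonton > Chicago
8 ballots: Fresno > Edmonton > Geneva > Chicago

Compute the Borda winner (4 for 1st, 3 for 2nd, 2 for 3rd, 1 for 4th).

Fresno

Edmonton: 7×2 + 17×1 + 8×2 + 8×3 = 71
Geneva: 7×1 + 17×2 + 8×4 + 8×2 = 89
Chicago: 7×3 + 17×4 + 8×1 + 8×1 = 105
Fresno: 7×4 + 17×3 + 8×3 + 8×4 = 135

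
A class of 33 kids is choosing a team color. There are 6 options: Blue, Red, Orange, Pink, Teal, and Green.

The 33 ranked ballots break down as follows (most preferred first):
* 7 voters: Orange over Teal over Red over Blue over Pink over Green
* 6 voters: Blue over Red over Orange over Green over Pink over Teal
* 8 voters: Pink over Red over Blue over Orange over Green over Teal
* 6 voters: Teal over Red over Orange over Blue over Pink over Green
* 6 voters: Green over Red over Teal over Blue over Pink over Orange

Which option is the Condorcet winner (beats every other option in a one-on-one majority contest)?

Red vs Blue: 27–6
Red vs Orange: 26–7
Red vs Pink: 25–8
Red vs Teal: 20–13
Red vs Green: 27–6
Red beats every other option.

Red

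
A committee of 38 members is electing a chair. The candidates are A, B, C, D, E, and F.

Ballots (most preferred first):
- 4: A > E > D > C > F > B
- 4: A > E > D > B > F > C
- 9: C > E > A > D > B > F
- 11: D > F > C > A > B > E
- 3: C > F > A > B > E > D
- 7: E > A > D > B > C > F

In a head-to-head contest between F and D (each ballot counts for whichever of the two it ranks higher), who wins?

D

F is ranked above D on 3 ballots; D above F on 35.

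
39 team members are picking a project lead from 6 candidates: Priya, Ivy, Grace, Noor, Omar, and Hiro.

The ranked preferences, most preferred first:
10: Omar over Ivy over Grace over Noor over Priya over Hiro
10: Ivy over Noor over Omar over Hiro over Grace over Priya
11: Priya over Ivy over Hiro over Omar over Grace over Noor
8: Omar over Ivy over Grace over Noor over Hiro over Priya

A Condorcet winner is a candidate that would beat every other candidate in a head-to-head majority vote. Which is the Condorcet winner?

Ivy

Ivy vs Priya: 28–11
Ivy vs Grace: 39–0
Ivy vs Noor: 39–0
Ivy vs Omar: 21–18
Ivy vs Hiro: 39–0
Ivy beats every other candidate.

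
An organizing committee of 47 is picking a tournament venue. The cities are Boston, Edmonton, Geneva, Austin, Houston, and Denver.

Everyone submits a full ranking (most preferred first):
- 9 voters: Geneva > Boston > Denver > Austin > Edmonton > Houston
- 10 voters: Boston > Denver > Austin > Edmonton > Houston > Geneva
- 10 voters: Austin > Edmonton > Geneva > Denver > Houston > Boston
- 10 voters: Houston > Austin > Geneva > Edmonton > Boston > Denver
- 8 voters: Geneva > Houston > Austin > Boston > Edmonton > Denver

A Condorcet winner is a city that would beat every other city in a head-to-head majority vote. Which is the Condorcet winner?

Austin

Austin vs Boston: 28–19
Austin vs Edmonton: 47–0
Austin vs Geneva: 30–17
Austin vs Houston: 29–18
Austin vs Denver: 28–19
Austin beats every other city.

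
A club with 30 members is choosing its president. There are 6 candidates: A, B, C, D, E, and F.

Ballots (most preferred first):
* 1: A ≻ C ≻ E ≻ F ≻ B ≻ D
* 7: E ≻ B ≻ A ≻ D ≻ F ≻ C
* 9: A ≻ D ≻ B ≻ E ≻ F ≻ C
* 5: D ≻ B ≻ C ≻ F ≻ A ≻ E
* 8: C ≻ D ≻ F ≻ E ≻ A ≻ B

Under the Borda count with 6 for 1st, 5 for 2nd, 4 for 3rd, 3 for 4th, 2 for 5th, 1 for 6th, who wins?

A: 1×6 + 7×4 + 9×6 + 5×2 + 8×2 = 114
B: 1×2 + 7×5 + 9×4 + 5×5 + 8×1 = 106
C: 1×5 + 7×1 + 9×1 + 5×4 + 8×6 = 89
D: 1×1 + 7×3 + 9×5 + 5×6 + 8×5 = 137
E: 1×4 + 7×6 + 9×3 + 5×1 + 8×3 = 102
F: 1×3 + 7×2 + 9×2 + 5×3 + 8×4 = 82

D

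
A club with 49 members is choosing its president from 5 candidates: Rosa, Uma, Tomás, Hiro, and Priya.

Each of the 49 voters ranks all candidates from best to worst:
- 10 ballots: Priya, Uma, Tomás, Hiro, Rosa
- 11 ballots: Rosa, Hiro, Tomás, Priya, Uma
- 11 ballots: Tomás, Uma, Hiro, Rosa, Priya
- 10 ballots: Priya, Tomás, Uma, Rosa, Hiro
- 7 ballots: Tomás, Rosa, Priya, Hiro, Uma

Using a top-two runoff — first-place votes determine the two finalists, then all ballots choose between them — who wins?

Round 1 first-place votes: Rosa 11, Uma 0, Tomás 18, Hiro 0, Priya 20. Priya and Tomás advance.
Runoff: Priya is ranked above Tomás on 20 ballots, Tomás above Priya on 29.

Tomás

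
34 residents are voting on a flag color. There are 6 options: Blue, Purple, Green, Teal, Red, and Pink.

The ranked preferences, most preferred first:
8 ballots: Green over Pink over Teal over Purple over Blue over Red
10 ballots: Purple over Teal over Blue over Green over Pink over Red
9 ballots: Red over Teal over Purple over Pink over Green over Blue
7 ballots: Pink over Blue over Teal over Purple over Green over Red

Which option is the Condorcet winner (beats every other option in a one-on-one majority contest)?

Teal vs Blue: 27–7
Teal vs Purple: 24–10
Teal vs Green: 26–8
Teal vs Red: 25–9
Teal vs Pink: 19–15
Teal beats every other option.

Teal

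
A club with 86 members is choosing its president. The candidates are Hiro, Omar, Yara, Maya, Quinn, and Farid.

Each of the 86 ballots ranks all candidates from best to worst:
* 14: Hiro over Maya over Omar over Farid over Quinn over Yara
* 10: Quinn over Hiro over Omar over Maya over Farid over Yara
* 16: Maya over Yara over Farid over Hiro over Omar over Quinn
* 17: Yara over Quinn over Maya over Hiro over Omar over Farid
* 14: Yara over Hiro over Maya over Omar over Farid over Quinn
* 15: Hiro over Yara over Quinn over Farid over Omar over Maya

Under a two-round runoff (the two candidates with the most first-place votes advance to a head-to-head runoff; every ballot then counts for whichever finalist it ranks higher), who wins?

Round 1 first-place votes: Hiro 29, Omar 0, Yara 31, Maya 16, Quinn 10, Farid 0. Yara and Hiro advance.
Runoff: Yara is ranked above Hiro on 47 ballots, Hiro above Yara on 39.

Yara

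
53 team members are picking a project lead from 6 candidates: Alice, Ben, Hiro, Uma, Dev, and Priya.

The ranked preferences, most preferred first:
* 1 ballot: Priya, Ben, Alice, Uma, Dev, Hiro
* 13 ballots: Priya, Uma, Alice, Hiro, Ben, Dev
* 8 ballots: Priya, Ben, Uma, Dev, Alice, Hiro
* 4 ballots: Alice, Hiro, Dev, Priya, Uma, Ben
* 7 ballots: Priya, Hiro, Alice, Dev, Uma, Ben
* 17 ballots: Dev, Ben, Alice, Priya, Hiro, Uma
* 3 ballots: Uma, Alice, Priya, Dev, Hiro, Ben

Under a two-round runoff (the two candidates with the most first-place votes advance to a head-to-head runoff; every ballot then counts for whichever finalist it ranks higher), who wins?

Round 1 first-place votes: Alice 4, Ben 0, Hiro 0, Uma 3, Dev 17, Priya 29. Priya and Dev advance.
Runoff: Priya is ranked above Dev on 32 ballots, Dev above Priya on 21.

Priya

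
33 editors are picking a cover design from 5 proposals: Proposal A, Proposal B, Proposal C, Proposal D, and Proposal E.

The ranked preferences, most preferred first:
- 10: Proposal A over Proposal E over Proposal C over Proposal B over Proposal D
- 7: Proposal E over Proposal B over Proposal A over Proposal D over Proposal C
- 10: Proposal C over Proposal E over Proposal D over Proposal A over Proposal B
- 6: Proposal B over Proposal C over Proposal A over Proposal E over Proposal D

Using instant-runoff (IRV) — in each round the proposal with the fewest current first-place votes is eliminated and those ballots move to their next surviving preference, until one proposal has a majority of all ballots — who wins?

Round 1: Proposal A 10, Proposal B 6, Proposal C 10, Proposal D 0, Proposal E 7. Proposal D eliminated.
Round 2: Proposal A 10, Proposal B 6, Proposal C 10, Proposal E 7. Proposal B eliminated.
Round 3: Proposal A 10, Proposal C 16, Proposal E 7. Proposal E eliminated.
Round 4: Proposal A 17, Proposal C 16. Proposal A has a majority (≥17).

Proposal A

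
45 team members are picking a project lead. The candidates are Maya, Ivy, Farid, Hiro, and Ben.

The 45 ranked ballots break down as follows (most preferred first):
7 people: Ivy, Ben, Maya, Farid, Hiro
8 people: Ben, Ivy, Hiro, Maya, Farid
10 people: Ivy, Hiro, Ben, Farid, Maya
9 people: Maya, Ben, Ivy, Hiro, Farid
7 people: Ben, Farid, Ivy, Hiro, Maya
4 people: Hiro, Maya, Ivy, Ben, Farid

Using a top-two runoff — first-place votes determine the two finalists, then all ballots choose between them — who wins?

Ben

Round 1 first-place votes: Maya 9, Ivy 17, Farid 0, Hiro 4, Ben 15. Ivy and Ben advance.
Runoff: Ivy is ranked above Ben on 21 ballots, Ben above Ivy on 24.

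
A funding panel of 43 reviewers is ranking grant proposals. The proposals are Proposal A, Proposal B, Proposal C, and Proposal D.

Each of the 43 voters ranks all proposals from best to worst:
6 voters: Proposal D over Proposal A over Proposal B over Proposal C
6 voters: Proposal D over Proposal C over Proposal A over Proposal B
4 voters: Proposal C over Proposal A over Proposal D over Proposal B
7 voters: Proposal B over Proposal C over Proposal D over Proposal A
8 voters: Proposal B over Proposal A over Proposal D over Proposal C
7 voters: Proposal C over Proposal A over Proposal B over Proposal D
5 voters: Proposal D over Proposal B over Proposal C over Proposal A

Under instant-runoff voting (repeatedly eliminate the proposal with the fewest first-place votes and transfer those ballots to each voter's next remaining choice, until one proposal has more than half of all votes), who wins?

Round 1: Proposal A 0, Proposal B 15, Proposal C 11, Proposal D 17. Proposal A eliminated.
Round 2: Proposal B 15, Proposal C 11, Proposal D 17. Proposal C eliminated.
Round 3: Proposal B 22, Proposal D 21. Proposal B has a majority (≥22).

Proposal B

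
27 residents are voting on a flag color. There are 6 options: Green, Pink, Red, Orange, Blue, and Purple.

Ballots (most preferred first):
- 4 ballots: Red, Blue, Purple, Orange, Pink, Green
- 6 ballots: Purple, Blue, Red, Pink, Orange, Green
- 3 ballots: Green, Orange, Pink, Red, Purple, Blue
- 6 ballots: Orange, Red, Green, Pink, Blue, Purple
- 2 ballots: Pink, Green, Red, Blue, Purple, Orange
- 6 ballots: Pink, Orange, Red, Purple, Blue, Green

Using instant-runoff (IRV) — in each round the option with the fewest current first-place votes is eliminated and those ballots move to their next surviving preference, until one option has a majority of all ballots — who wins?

Orange

Round 1: Green 3, Pink 8, Red 4, Orange 6, Blue 0, Purple 6. Blue eliminated.
Round 2: Green 3, Pink 8, Red 4, Orange 6, Purple 6. Green eliminated.
Round 3: Pink 8, Red 4, Orange 9, Purple 6. Red eliminated.
Round 4: Pink 8, Orange 9, Purple 10. Pink eliminated.
Round 5: Orange 15, Purple 12. Orange has a majority (≥14).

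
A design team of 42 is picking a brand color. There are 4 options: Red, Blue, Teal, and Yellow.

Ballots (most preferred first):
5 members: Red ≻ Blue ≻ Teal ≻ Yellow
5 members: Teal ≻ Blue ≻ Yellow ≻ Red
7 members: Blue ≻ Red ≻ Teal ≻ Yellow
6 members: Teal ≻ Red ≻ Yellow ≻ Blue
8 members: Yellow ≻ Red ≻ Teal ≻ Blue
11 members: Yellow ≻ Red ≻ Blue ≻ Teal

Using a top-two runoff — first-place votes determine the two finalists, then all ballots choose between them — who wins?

Teal

Round 1 first-place votes: Red 5, Blue 7, Teal 11, Yellow 19. Yellow and Teal advance.
Runoff: Yellow is ranked above Teal on 19 ballots, Teal above Yellow on 23.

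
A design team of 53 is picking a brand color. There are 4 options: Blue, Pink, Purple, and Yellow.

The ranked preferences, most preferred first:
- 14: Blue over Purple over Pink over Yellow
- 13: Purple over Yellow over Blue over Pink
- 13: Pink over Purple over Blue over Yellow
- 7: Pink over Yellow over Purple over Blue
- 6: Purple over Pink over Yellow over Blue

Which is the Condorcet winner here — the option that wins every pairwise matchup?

Purple vs Blue: 39–14
Purple vs Pink: 33–20
Purple vs Yellow: 46–7
Purple beats every other option.

Purple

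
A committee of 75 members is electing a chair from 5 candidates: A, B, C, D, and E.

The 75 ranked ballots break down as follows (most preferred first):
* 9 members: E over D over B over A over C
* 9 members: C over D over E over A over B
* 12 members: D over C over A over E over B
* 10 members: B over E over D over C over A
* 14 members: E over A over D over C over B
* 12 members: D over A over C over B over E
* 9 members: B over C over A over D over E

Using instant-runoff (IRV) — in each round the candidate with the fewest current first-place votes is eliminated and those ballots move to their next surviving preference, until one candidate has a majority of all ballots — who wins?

Round 1: A 0, B 19, C 9, D 24, E 23. A eliminated.
Round 2: B 19, C 9, D 24, E 23. C eliminated.
Round 3: B 19, D 33, E 23. B eliminated.
Round 4: D 42, E 33. D has a majority (≥38).

D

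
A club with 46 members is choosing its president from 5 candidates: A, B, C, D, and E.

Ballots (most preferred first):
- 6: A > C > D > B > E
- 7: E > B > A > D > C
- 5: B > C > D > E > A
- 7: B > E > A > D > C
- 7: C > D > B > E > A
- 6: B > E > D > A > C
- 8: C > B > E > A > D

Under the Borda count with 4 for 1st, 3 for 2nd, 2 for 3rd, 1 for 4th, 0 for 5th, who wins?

B

A: 6×4 + 7×2 + 5×0 + 7×2 + 7×0 + 6×1 + 8×1 = 66
B: 6×1 + 7×3 + 5×4 + 7×4 + 7×2 + 6×4 + 8×3 = 137
C: 6×3 + 7×0 + 5×3 + 7×0 + 7×4 + 6×0 + 8×4 = 93
D: 6×2 + 7×1 + 5×2 + 7×1 + 7×3 + 6×2 + 8×0 = 69
E: 6×0 + 7×4 + 5×1 + 7×3 + 7×1 + 6×3 + 8×2 = 95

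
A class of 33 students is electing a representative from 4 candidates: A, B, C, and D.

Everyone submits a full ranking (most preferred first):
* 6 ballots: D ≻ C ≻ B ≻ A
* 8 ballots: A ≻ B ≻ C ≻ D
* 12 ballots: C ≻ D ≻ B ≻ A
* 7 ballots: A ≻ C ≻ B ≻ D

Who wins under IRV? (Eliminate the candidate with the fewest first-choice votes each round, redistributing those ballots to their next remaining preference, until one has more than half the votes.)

C

Round 1: A 15, B 0, C 12, D 6. B eliminated.
Round 2: A 15, C 12, D 6. D eliminated.
Round 3: A 15, C 18. C has a majority (≥17).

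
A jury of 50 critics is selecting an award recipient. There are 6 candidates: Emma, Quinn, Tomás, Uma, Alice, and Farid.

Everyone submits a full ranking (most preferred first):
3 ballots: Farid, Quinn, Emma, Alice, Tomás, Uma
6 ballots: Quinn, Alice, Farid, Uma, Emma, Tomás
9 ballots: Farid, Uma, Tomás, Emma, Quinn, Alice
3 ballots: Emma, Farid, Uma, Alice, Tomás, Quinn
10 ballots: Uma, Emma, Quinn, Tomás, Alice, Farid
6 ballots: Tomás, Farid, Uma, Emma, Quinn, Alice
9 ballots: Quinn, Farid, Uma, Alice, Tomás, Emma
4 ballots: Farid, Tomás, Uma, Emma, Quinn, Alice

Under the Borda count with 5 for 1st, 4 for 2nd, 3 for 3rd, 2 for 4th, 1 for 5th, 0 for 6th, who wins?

Farid

Emma: 3×3 + 6×1 + 9×2 + 3×5 + 10×4 + 6×2 + 9×0 + 4×2 = 108
Quinn: 3×4 + 6×5 + 9×1 + 3×0 + 10×3 + 6×1 + 9×5 + 4×1 = 136
Tomás: 3×1 + 6×0 + 9×3 + 3×1 + 10×2 + 6×5 + 9×1 + 4×4 = 108
Uma: 3×0 + 6×2 + 9×4 + 3×3 + 10×5 + 6×3 + 9×3 + 4×3 = 164
Alice: 3×2 + 6×4 + 9×0 + 3×2 + 10×1 + 6×0 + 9×2 + 4×0 = 64
Farid: 3×5 + 6×3 + 9×5 + 3×4 + 10×0 + 6×4 + 9×4 + 4×5 = 170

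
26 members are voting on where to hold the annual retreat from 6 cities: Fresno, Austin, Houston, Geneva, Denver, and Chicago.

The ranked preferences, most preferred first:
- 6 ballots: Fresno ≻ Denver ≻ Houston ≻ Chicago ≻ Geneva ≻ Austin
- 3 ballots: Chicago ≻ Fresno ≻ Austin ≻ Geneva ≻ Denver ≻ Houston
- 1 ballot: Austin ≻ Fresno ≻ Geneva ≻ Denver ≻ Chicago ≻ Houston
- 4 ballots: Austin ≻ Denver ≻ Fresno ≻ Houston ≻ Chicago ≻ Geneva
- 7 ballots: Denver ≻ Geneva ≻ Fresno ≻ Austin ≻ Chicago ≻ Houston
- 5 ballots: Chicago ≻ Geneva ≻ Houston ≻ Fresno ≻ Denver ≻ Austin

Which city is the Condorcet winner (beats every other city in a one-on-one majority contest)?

Fresno

Fresno vs Austin: 21–5
Fresno vs Houston: 21–5
Fresno vs Geneva: 14–12
Fresno vs Denver: 15–11
Fresno vs Chicago: 18–8
Fresno beats every other city.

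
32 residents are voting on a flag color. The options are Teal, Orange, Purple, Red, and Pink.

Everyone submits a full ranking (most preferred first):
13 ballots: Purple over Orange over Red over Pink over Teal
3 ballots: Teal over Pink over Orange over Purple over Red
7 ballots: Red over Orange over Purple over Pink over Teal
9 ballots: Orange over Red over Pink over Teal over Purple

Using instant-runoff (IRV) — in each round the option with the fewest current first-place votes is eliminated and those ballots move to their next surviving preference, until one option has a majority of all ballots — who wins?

Round 1: Teal 3, Orange 9, Purple 13, Red 7, Pink 0. Pink eliminated.
Round 2: Teal 3, Orange 9, Purple 13, Red 7. Teal eliminated.
Round 3: Orange 12, Purple 13, Red 7. Red eliminated.
Round 4: Orange 19, Purple 13. Orange has a majority (≥17).

Orange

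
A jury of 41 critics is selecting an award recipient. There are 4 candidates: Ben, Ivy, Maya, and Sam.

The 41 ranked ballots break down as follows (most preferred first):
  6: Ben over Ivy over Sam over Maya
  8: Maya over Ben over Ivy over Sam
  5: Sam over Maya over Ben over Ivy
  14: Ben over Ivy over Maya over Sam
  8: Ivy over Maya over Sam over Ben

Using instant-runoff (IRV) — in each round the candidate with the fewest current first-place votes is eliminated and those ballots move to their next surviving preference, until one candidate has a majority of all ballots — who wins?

Round 1: Ben 20, Ivy 8, Maya 8, Sam 5. Sam eliminated.
Round 2: Ben 20, Ivy 8, Maya 13. Ivy eliminated.
Round 3: Ben 20, Maya 21. Maya has a majority (≥21).

Maya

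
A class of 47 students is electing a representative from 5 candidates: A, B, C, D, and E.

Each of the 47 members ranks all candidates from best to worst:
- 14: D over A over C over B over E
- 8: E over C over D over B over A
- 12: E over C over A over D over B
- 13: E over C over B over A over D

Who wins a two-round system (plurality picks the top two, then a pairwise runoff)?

E

Round 1 first-place votes: A 0, B 0, C 0, D 14, E 33. E and D advance.
Runoff: E is ranked above D on 33 ballots, D above E on 14.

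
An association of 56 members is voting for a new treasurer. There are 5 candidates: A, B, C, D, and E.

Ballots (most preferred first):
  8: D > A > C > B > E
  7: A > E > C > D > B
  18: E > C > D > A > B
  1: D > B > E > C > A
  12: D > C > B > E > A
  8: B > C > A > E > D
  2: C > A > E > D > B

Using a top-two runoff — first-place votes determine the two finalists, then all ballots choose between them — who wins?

E

Round 1 first-place votes: A 7, B 8, C 2, D 21, E 18. D and E advance.
Runoff: D is ranked above E on 21 ballots, E above D on 35.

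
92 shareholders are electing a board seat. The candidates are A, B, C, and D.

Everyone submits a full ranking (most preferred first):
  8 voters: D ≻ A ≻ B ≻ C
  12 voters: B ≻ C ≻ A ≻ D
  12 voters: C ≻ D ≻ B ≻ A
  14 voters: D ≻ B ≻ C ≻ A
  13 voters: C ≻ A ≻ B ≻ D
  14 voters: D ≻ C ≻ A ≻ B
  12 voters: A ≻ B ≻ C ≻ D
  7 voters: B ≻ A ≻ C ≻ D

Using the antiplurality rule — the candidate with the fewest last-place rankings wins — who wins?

C

Last-place votes: A 26, B 14, C 8, D 44.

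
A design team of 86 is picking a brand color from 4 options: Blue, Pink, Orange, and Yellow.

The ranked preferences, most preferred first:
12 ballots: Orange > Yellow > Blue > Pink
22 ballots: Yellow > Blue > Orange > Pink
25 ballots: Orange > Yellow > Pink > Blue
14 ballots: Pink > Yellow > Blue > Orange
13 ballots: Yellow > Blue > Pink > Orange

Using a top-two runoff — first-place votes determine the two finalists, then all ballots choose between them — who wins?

Yellow

Round 1 first-place votes: Blue 0, Pink 14, Orange 37, Yellow 35. Orange and Yellow advance.
Runoff: Orange is ranked above Yellow on 37 ballots, Yellow above Orange on 49.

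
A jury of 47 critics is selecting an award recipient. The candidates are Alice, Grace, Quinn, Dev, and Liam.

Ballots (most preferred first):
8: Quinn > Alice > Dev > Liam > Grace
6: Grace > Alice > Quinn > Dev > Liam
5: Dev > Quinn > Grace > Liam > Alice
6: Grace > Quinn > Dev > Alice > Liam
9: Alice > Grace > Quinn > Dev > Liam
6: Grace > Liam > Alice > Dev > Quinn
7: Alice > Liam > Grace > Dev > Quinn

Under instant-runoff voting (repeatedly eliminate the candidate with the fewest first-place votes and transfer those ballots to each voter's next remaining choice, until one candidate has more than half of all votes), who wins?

Alice

Round 1: Alice 16, Grace 18, Quinn 8, Dev 5, Liam 0. Liam eliminated.
Round 2: Alice 16, Grace 18, Quinn 8, Dev 5. Dev eliminated.
Round 3: Alice 16, Grace 18, Quinn 13. Quinn eliminated.
Round 4: Alice 24, Grace 23. Alice has a majority (≥24).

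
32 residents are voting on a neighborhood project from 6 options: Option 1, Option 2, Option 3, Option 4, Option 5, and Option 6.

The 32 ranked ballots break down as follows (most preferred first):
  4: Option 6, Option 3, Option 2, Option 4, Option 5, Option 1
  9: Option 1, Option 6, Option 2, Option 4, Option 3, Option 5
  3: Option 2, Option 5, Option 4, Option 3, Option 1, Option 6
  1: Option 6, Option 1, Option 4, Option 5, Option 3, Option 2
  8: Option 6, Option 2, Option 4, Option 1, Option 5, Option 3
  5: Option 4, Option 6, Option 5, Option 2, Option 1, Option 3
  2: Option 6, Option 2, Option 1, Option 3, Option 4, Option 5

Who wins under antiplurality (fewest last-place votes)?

Option 4

Last-place votes: Option 1 4, Option 2 1, Option 3 13, Option 4 0, Option 5 11, Option 6 3.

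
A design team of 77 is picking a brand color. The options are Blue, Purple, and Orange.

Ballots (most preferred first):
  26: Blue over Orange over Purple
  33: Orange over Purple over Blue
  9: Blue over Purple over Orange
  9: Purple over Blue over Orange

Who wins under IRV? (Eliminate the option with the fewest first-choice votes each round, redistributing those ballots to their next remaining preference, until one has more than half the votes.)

Blue

Round 1: Blue 35, Purple 9, Orange 33. Purple eliminated.
Round 2: Blue 44, Orange 33. Blue has a majority (≥39).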